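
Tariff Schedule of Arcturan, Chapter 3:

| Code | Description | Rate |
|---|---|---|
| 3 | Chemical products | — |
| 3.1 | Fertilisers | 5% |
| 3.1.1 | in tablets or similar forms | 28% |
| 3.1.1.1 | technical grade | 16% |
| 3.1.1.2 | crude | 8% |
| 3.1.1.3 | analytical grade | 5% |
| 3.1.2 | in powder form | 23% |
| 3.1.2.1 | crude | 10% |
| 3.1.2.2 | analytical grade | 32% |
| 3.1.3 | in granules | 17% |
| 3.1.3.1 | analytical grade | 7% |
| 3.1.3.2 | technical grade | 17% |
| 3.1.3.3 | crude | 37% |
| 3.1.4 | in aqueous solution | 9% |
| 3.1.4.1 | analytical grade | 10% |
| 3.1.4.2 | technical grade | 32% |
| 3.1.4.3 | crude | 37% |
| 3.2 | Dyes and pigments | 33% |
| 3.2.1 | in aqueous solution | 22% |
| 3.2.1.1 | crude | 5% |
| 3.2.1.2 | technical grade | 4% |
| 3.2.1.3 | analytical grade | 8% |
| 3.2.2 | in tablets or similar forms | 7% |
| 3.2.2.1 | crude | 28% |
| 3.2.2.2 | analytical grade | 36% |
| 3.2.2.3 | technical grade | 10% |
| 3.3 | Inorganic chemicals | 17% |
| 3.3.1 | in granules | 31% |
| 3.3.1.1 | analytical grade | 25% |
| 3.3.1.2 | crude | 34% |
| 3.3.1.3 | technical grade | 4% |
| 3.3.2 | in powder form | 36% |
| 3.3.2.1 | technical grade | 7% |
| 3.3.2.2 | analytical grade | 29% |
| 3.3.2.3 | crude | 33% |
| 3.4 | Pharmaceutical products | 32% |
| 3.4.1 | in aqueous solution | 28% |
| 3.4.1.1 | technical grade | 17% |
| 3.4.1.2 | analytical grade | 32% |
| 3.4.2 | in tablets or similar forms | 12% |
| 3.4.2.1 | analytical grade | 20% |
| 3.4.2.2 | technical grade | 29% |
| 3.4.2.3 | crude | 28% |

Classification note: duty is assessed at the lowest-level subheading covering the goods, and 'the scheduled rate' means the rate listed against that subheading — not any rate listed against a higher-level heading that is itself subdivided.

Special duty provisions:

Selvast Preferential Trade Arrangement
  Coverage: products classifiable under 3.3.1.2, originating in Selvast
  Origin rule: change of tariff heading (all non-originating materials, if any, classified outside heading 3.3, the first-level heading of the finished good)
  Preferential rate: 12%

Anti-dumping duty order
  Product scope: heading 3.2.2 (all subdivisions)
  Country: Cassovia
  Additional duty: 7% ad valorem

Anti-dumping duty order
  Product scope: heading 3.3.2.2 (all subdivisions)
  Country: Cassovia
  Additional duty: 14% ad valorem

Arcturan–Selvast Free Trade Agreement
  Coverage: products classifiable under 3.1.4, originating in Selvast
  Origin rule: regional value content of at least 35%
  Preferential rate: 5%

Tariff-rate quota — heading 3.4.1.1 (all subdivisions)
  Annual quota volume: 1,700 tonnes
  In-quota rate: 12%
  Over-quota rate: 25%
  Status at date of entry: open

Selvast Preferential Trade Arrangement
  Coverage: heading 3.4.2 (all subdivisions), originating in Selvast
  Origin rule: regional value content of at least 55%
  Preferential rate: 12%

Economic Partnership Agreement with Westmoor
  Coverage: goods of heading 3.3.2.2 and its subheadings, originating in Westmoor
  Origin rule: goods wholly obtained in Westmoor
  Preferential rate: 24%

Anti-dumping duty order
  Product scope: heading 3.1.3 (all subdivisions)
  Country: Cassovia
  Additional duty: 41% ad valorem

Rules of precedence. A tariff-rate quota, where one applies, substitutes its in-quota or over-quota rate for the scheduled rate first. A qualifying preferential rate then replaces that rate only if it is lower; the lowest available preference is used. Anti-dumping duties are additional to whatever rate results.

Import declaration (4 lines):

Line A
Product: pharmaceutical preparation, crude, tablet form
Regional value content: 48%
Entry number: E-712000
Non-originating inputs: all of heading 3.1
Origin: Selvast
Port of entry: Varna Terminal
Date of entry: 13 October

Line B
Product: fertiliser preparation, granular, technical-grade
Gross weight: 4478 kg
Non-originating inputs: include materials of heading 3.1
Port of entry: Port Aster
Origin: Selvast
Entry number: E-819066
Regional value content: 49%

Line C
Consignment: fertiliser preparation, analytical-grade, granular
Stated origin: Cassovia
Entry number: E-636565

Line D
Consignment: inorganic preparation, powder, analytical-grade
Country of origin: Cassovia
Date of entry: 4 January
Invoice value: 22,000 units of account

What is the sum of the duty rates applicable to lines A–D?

Line A: pharmaceutical → 3.4; tablet form → 3.4.2; crude → 3.4.2.3. Scheduled 28%. Selvast agreement on 3.3.1.2: 3.4.2.3 not covered; Selvast agreement on 3.1.4: 3.4.2.3 not covered; Selvast agreement on 3.4.2: RVC < 55%. → 28%.
Line B: fertiliser → 3.1; granular → 3.1.3; technical-grade → 3.1.3.2. Scheduled 17%. Selvast agreement on 3.3.1.2: 3.1.3.2 not covered; Selvast agreement on 3.1.4: 3.1.3.2 not covered; Selvast agreement on 3.4.2: 3.1.3.2 not covered. → 17%.
Line C: fertiliser → 3.1; granular → 3.1.3; analytical-grade → 3.1.3.1. Scheduled 7%. anti-dumping (Cassovia, 3.1.3): +41%; total 7% + 41% = 48%. → 48%.
Line D: inorganic → 3.3; powder → 3.3.2; analytical-grade → 3.3.2.2. Scheduled 29%. anti-dumping (Cassovia, 3.3.2.2): +14%; total 29% + 14% = 43%. → 43%.
Sum: 28% + 17% + 48% + 43% = 136%.

136%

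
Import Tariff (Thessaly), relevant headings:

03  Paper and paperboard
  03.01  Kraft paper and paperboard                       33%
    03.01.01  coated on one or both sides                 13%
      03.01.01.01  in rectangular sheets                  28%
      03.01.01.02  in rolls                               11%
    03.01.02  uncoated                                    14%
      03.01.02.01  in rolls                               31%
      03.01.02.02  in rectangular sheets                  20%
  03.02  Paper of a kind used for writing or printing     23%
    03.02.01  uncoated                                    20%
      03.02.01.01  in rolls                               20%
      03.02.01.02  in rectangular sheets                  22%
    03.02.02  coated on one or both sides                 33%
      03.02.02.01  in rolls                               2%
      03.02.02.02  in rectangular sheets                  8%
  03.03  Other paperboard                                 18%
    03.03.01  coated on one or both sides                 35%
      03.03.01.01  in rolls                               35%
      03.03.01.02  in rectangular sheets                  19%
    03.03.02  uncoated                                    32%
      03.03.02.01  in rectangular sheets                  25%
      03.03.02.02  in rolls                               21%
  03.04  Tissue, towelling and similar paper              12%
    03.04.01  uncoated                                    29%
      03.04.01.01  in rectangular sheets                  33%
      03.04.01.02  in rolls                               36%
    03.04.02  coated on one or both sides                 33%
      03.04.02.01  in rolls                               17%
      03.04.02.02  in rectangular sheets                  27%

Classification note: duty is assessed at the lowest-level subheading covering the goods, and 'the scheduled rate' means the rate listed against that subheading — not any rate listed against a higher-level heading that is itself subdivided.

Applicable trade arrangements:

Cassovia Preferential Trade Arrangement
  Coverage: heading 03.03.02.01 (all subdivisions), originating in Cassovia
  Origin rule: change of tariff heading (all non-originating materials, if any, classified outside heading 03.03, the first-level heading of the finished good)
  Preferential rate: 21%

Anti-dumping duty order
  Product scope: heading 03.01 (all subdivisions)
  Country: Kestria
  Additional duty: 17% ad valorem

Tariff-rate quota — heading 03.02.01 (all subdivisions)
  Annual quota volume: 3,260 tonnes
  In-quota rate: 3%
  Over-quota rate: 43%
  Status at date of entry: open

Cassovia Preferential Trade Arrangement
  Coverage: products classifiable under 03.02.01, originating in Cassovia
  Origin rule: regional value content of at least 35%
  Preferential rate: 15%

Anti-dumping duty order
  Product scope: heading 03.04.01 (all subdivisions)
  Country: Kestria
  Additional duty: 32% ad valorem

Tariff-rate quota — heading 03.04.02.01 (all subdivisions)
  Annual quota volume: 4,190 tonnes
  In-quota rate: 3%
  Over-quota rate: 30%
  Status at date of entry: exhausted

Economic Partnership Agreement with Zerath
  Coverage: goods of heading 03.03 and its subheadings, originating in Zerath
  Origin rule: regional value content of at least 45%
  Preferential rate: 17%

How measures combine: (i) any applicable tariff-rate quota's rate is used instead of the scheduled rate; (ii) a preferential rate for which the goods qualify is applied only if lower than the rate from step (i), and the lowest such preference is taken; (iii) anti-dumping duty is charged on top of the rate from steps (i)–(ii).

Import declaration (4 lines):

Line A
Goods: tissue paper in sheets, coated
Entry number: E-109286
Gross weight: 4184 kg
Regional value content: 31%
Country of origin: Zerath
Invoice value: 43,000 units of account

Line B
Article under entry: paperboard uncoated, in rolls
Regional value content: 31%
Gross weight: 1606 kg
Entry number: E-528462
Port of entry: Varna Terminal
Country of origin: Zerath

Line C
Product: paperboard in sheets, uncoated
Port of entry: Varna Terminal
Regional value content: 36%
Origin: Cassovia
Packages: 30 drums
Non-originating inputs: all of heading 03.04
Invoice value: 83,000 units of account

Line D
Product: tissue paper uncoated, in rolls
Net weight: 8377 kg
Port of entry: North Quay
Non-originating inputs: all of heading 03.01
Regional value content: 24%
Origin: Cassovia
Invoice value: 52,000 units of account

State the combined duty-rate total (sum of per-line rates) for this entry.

Line A: tissue paper → 03.04; coated → 03.04.02; in sheets → 03.04.02.02. Scheduled 27%. Zerath agreement on 03.03: 03.04.02.02 not covered. → 27%.
Line B: paperboard → 03.03; uncoated → 03.03.02; in rolls → 03.03.02.02. Scheduled 21%. Zerath agreement on 03.03: RVC < 45%. → 21%.
Line C: paperboard → 03.03; uncoated → 03.03.02; in sheets → 03.03.02.01. Scheduled 25%. Cassovia agreement on 03.03.02.01: CTH met → 21% available; Cassovia agreement on 03.02.01: 03.03.02.01 not covered; preferential 21%. → 21%.
Line D: tissue paper → 03.04; uncoated → 03.04.01; in rolls → 03.04.01.02. Scheduled 36%. Cassovia agreement on 03.03.02.01: 03.04.01.02 not covered; Cassovia agreement on 03.02.01: 03.04.01.02 not covered. → 36%.
Sum: 27% + 21% + 21% + 36% = 105%.

105%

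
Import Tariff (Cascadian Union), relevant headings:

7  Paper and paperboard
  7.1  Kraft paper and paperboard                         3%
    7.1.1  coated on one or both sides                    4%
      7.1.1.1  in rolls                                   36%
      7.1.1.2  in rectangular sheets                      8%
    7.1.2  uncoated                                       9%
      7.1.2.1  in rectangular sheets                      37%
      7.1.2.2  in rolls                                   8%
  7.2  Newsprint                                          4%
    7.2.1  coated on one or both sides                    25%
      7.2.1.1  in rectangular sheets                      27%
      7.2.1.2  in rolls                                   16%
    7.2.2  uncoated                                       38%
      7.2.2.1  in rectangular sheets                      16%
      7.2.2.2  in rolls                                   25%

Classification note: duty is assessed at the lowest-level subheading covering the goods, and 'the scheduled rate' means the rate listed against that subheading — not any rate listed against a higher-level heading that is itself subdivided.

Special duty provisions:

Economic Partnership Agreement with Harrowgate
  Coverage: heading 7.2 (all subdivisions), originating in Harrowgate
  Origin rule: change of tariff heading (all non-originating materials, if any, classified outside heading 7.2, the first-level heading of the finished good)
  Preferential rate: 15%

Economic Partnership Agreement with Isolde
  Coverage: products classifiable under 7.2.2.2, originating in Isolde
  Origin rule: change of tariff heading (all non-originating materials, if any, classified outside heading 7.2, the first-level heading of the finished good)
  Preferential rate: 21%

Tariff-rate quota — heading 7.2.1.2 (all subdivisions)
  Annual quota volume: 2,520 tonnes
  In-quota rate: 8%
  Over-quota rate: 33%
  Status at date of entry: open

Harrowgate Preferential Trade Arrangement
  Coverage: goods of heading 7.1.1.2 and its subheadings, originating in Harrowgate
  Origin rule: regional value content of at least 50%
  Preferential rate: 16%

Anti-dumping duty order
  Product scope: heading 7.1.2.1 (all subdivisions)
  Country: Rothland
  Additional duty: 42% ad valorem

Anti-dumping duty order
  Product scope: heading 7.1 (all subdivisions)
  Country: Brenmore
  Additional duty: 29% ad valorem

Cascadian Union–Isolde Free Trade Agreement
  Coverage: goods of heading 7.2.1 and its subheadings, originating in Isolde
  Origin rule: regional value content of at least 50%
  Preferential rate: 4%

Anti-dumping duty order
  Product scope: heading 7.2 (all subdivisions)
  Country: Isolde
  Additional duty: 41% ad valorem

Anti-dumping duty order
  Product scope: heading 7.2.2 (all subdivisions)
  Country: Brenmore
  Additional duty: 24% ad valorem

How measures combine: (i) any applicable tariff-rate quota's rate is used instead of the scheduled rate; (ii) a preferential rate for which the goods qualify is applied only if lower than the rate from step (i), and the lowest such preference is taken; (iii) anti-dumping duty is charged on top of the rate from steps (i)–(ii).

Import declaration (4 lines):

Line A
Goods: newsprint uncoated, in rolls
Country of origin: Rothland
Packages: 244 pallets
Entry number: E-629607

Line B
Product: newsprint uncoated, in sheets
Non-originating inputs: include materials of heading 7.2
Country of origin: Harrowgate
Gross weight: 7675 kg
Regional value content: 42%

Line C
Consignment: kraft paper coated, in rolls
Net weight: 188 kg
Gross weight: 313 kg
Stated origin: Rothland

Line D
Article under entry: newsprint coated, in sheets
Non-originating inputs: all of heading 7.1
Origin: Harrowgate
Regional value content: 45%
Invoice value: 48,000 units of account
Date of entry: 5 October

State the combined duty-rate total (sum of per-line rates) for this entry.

Line A: newsprint → 7.2; uncoated → 7.2.2; in rolls → 7.2.2.2. Scheduled 25%. No special measure applies. → 25%.
Line B: newsprint → 7.2; uncoated → 7.2.2; in sheets → 7.2.2.1. Scheduled 16%. Harrowgate agreement on 7.2: CTH not met; Harrowgate agreement on 7.1.1.2: 7.2.2.1 not covered. → 16%.
Line C: kraft paper → 7.1; coated → 7.1.1; in rolls → 7.1.1.1. Scheduled 36%. No special measure applies. → 36%.
Line D: newsprint → 7.2; coated → 7.2.1; in sheets → 7.2.1.1. Scheduled 27%. Harrowgate agreement on 7.2: CTH met → 15% available; Harrowgate agreement on 7.1.1.2: 7.2.1.1 not covered; preferential 15%. → 15%.
Sum: 25% + 16% + 36% + 15% = 92%.

92%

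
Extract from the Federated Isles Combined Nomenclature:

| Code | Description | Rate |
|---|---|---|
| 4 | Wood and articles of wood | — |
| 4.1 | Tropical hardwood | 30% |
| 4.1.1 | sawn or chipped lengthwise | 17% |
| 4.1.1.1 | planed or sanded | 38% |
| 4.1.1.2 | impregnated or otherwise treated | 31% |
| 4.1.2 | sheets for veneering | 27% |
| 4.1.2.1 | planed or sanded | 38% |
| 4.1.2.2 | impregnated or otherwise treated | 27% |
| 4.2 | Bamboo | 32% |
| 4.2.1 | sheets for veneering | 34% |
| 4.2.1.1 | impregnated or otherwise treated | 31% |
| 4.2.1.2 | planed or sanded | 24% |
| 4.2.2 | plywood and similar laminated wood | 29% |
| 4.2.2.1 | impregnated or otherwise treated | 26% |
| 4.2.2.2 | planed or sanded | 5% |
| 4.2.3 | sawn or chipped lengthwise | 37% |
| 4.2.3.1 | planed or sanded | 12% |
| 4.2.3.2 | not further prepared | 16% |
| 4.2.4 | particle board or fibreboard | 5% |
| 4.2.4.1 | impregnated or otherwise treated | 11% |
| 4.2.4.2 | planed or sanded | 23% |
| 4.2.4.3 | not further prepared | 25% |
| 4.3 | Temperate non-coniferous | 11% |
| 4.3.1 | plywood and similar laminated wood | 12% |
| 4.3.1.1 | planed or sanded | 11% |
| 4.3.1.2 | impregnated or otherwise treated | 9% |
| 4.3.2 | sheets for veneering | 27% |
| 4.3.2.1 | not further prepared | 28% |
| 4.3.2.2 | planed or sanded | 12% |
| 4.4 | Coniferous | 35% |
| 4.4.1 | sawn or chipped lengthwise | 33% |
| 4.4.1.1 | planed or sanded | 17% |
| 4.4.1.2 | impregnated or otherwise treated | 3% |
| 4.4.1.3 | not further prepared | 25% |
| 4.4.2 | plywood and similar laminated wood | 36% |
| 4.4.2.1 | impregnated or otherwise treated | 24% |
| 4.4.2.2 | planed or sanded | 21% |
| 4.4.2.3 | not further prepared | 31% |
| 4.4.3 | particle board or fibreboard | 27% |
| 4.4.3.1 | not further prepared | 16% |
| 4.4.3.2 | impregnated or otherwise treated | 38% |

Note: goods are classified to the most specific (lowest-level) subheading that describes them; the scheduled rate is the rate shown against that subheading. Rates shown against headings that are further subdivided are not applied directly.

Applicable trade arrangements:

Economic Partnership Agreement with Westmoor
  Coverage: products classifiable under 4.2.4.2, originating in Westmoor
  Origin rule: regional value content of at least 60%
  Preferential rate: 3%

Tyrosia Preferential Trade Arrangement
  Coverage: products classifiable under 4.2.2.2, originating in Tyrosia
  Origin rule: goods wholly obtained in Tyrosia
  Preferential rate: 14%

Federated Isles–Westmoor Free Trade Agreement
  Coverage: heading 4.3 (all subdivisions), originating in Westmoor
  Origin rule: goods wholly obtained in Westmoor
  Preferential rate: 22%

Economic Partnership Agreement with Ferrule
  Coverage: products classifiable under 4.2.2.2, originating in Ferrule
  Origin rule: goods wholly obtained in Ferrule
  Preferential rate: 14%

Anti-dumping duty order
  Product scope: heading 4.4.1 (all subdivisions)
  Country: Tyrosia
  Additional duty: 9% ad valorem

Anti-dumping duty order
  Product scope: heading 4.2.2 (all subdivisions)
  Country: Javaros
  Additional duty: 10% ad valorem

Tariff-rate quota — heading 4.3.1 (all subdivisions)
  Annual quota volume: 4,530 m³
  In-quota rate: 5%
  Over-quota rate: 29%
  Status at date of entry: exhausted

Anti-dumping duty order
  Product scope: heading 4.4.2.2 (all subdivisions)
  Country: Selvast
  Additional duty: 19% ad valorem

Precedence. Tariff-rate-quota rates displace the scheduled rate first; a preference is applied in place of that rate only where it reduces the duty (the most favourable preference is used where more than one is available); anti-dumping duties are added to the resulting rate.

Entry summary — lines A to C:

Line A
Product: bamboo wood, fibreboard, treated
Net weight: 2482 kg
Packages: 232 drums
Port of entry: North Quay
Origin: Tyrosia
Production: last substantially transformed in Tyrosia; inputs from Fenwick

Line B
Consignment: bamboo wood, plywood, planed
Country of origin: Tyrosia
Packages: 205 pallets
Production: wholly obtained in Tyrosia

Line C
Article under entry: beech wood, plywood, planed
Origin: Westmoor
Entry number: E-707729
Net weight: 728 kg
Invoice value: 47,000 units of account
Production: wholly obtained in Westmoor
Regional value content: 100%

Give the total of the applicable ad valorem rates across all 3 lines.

Line A: bamboo → 4.2; fibreboard → 4.2.4; treated → 4.2.4.1. Scheduled 11%. Tyrosia agreement on 4.2.2.2: 4.2.4.1 not covered. → 11%.
Line B: bamboo → 4.2; plywood → 4.2.2; planed → 4.2.2.2. Scheduled 5%. Tyrosia agreement on 4.2.2.2: wholly obtained → 14% available; preference 14% not lower than 5% → no reduction. → 5%.
Line C: beech → 4.3; plywood → 4.3.1; planed → 4.3.1.1. Scheduled 11%. quota on 4.3.1 exhausted → over-quota 29%; Westmoor agreement on 4.2.4.2: 4.3.1.1 not covered; Westmoor agreement on 4.3: wholly obtained → 22% available; preferential 22%. → 22%.
Sum: 11% + 5% + 22% = 38%.

38%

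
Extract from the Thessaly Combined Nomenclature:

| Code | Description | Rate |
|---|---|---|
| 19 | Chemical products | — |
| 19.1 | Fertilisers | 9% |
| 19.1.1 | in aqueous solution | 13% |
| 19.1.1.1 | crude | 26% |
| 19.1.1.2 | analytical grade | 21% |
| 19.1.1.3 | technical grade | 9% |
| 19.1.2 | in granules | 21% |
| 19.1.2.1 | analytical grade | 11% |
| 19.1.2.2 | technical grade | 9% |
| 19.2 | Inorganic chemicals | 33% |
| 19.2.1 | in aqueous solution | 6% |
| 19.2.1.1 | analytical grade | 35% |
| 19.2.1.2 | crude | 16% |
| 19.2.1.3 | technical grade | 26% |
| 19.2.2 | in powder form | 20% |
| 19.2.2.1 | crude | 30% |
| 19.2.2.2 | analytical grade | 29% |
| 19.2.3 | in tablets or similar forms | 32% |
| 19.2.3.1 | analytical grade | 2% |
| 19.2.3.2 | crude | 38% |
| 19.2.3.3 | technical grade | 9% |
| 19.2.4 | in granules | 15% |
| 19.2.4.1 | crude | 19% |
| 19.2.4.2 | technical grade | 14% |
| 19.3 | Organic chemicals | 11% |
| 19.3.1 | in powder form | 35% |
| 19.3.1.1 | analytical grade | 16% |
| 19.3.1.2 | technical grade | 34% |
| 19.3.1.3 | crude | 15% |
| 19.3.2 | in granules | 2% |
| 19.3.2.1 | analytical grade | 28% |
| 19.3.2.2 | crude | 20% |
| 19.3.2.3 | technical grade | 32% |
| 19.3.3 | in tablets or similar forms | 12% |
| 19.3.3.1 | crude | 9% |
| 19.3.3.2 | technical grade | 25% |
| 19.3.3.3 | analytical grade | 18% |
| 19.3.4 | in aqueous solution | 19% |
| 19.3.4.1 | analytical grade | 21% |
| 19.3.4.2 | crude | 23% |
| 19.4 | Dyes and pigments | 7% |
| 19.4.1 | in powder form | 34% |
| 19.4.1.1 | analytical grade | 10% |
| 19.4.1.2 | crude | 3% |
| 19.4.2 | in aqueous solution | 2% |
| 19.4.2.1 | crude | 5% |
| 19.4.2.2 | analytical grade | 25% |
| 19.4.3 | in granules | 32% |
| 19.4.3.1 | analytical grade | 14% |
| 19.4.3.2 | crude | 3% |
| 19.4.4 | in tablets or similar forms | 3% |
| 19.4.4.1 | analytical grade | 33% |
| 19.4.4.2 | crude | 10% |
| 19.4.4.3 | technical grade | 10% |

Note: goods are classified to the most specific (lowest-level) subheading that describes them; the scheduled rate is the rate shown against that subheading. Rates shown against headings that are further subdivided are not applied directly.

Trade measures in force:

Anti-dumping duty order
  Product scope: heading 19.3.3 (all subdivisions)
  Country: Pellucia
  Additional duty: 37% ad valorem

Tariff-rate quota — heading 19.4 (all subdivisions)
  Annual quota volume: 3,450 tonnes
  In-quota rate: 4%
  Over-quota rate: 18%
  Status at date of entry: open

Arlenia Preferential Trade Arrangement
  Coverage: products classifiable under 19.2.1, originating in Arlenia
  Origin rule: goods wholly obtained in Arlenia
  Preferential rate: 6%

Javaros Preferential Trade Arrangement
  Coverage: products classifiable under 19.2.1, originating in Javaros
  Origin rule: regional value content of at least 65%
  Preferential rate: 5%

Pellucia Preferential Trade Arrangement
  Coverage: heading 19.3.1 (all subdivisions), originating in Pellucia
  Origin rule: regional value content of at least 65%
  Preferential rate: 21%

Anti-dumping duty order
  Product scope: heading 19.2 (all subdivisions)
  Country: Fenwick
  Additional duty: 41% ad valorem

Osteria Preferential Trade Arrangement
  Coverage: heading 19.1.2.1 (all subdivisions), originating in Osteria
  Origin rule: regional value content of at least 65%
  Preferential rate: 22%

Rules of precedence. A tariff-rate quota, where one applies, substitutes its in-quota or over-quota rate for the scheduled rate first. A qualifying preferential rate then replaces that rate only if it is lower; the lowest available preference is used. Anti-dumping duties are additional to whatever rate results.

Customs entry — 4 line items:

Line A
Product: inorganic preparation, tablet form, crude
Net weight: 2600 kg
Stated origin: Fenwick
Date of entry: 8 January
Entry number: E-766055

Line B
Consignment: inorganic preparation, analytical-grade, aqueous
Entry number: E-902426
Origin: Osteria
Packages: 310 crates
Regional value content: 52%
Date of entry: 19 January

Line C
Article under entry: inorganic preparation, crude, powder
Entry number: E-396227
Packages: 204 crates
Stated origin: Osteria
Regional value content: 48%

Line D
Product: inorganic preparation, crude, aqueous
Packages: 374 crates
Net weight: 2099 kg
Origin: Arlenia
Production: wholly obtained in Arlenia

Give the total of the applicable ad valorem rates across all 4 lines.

150%

Line A: inorganic → 19.2; tablet form → 19.2.3; crude → 19.2.3.2. Scheduled 38%. anti-dumping (Fenwick, 19.2): +41%; total 38% + 41% = 79%. → 79%.
Line B: inorganic → 19.2; aqueous → 19.2.1; analytical-grade → 19.2.1.1. Scheduled 35%. Osteria agreement on 19.1.2.1: 19.2.1.1 not covered. → 35%.
Line C: inorganic → 19.2; powder → 19.2.2; crude → 19.2.2.1. Scheduled 30%. Osteria agreement on 19.1.2.1: 19.2.2.1 not covered. → 30%.
Line D: inorganic → 19.2; aqueous → 19.2.1; crude → 19.2.1.2. Scheduled 16%. Arlenia agreement on 19.2.1: wholly obtained → 6% available; preferential 6%. → 6%.
Sum: 79% + 35% + 30% + 6% = 150%.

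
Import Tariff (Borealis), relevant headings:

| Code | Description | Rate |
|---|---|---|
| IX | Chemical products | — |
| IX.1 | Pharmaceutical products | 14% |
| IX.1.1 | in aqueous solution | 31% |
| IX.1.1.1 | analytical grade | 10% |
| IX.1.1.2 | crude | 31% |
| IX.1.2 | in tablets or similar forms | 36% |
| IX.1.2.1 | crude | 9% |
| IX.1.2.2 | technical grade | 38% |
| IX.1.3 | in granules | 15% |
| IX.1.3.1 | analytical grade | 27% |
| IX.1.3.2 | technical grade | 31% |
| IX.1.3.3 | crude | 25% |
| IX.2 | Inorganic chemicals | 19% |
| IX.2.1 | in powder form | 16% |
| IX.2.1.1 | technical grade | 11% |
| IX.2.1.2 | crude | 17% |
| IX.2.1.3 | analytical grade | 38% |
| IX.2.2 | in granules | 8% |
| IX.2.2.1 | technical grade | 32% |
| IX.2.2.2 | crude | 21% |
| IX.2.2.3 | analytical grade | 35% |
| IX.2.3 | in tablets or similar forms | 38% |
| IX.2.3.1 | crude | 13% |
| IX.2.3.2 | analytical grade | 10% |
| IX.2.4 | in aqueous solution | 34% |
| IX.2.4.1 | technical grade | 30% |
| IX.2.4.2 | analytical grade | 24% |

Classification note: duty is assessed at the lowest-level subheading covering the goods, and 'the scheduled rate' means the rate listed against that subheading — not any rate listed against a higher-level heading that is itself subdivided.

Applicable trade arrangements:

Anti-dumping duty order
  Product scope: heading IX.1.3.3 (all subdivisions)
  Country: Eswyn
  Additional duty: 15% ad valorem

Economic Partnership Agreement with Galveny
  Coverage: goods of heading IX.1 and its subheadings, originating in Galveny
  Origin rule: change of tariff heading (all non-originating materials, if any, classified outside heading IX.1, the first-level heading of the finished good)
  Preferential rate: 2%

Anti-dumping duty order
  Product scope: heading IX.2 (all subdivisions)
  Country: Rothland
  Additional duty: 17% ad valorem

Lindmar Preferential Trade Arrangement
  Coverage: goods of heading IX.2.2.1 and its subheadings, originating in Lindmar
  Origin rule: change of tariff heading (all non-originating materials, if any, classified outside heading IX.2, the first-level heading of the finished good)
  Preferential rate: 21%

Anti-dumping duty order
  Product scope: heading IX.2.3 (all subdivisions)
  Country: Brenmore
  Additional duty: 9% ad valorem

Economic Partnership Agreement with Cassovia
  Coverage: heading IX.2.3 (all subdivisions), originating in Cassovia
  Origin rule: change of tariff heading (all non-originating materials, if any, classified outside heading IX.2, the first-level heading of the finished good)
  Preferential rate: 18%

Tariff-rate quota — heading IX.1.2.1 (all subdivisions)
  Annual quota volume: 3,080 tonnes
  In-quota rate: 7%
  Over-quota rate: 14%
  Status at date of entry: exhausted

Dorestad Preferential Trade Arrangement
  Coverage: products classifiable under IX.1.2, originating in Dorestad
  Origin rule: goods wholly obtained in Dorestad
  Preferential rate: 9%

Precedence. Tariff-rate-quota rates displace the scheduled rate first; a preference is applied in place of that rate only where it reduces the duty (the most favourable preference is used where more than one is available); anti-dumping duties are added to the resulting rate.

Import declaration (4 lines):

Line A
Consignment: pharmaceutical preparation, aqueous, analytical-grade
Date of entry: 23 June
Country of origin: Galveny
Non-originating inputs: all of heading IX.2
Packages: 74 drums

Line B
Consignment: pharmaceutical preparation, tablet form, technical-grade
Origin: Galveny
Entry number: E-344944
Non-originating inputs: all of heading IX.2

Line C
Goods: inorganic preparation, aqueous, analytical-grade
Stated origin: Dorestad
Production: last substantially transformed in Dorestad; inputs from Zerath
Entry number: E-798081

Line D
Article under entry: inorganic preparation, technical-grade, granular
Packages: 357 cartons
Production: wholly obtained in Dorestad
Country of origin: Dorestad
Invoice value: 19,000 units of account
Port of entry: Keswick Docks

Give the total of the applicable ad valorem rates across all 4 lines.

60%

Line A: pharmaceutical → IX.1; aqueous → IX.1.1; analytical-grade → IX.1.1.1. Scheduled 10%. Galveny agreement on IX.1: CTH met → 2% available; preferential 2%. → 2%.
Line B: pharmaceutical → IX.1; tablet form → IX.1.2; technical-grade → IX.1.2.2. Scheduled 38%. Galveny agreement on IX.1: CTH met → 2% available; preferential 2%. → 2%.
Line C: inorganic → IX.2; aqueous → IX.2.4; analytical-grade → IX.2.4.2. Scheduled 24%. Dorestad agreement on IX.1.2: IX.2.4.2 not covered. → 24%.
Line D: inorganic → IX.2; granular → IX.2.2; technical-grade → IX.2.2.1. Scheduled 32%. Dorestad agreement on IX.1.2: IX.2.2.1 not covered. → 32%.
Sum: 2% + 2% + 24% + 32% = 60%.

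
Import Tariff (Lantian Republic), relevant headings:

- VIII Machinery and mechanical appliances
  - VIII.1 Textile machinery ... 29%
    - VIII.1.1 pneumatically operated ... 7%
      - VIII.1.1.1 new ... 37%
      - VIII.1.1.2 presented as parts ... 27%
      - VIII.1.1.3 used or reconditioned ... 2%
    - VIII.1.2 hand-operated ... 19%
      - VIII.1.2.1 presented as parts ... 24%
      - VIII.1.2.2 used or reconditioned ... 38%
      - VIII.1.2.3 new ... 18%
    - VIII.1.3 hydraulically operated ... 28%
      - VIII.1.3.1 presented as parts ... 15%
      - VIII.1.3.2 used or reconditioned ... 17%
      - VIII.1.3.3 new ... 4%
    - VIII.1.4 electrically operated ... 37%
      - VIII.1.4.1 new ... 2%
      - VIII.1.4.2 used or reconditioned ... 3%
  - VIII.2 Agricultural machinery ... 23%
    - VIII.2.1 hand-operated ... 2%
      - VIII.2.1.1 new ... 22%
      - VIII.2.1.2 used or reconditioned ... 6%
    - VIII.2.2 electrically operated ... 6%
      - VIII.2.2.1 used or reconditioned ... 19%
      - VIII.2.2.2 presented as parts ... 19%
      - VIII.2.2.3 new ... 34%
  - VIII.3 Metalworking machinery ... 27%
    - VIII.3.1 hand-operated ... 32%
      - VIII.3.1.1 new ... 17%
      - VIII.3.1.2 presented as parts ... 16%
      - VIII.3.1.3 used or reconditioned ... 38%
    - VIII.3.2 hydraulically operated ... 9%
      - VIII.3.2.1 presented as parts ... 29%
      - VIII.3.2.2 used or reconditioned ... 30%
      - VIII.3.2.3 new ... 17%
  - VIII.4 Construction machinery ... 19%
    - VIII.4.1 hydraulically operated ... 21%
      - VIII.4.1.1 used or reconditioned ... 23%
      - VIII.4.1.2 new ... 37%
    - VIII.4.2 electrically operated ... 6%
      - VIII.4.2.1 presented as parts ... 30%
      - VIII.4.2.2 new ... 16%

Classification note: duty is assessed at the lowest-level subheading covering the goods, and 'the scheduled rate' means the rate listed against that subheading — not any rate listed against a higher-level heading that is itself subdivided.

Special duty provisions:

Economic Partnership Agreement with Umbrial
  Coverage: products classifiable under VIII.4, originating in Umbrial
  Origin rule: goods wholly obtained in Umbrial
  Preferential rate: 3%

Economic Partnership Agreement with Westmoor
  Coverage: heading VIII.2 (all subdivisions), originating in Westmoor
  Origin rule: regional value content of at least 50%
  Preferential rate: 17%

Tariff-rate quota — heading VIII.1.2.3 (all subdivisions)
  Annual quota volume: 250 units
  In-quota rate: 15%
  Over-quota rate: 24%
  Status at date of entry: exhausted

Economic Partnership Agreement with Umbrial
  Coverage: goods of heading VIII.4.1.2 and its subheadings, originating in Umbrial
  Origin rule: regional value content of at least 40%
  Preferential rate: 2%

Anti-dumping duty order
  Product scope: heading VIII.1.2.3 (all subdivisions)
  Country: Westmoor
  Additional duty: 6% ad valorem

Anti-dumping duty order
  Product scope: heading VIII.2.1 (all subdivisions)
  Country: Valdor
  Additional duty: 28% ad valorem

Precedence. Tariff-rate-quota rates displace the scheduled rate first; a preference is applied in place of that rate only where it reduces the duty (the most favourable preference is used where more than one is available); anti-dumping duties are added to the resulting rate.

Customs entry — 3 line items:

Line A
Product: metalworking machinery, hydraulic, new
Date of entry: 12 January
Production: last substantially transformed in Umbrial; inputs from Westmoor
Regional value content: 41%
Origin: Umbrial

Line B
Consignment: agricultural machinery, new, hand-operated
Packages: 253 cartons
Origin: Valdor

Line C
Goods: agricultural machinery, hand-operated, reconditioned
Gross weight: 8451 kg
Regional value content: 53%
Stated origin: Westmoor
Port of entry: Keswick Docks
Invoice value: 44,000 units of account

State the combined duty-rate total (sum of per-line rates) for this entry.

Line A: metalworking → VIII.3; hydraulic → VIII.3.2; new → VIII.3.2.3. Scheduled 17%. Umbrial agreement on VIII.4: VIII.3.2.3 not covered; Umbrial agreement on VIII.4.1.2: VIII.3.2.3 not covered. → 17%.
Line B: agricultural → VIII.2; hand-operated → VIII.2.1; new → VIII.2.1.1. Scheduled 22%. anti-dumping (Valdor, VIII.2.1): +28%; total 22% + 28% = 50%. → 50%.
Line C: agricultural → VIII.2; hand-operated → VIII.2.1; reconditioned → VIII.2.1.2. Scheduled 6%. Westmoor agreement on VIII.2: RVC ≥ 50% → 17% available; preference 17% not lower than 6% → no reduction. → 6%.
Sum: 17% + 50% + 6% = 73%.

73%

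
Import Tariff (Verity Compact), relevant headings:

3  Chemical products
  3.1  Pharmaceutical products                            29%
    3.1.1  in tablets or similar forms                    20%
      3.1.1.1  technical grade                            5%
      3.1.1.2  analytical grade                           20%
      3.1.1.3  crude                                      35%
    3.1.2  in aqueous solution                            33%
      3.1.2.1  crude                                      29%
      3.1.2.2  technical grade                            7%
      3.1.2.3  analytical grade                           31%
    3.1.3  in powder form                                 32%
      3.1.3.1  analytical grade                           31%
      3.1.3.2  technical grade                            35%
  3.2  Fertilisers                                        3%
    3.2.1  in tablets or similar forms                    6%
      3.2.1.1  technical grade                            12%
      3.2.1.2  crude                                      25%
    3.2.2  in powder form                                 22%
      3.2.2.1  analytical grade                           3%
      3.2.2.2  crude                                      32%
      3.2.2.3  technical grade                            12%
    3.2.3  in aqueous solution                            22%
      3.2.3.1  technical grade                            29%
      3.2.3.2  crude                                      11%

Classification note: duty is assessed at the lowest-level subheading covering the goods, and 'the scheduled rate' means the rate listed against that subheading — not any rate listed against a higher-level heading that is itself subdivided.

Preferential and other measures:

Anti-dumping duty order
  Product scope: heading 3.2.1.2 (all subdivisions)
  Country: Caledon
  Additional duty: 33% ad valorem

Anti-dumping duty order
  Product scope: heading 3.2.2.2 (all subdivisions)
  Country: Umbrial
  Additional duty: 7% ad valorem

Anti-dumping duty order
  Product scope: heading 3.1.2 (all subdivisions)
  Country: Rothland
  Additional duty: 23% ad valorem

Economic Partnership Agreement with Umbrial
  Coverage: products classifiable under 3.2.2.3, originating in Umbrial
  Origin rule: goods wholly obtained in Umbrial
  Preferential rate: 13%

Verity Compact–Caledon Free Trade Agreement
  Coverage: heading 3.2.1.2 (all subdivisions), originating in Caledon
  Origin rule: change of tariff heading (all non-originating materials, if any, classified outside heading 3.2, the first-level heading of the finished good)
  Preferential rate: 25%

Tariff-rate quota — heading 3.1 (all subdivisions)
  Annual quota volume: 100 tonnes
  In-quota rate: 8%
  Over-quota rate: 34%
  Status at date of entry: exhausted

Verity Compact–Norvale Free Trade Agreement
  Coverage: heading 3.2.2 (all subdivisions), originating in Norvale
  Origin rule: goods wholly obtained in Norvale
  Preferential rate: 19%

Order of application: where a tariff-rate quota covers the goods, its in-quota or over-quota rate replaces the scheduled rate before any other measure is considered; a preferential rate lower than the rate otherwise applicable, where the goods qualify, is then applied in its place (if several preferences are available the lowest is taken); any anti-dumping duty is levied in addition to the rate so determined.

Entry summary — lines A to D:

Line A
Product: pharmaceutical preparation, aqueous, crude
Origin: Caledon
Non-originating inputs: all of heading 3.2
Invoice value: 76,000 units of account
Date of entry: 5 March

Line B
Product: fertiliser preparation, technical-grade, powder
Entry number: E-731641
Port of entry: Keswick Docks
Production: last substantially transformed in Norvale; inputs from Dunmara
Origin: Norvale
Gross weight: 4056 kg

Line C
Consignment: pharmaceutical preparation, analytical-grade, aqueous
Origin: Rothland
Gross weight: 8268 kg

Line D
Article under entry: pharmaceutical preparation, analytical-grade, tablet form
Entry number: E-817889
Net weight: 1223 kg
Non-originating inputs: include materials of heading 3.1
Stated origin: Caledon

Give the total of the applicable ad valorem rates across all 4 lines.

Line A: pharmaceutical → 3.1; aqueous → 3.1.2; crude → 3.1.2.1. Scheduled 29%. quota on 3.1 exhausted → over-quota 34%; Caledon agreement on 3.2.1.2: 3.1.2.1 not covered. → 34%.
Line B: fertiliser → 3.2; powder → 3.2.2; technical-grade → 3.2.2.3. Scheduled 12%. Norvale agreement on 3.2.2: not wholly obtained. → 12%.
Line C: pharmaceutical → 3.1; aqueous → 3.1.2; analytical-grade → 3.1.2.3. Scheduled 31%. quota on 3.1 exhausted → over-quota 34%; anti-dumping (Rothland, 3.1.2): +23%; total 34% + 23% = 57%. → 57%.
Line D: pharmaceutical → 3.1; tablet form → 3.1.1; analytical-grade → 3.1.1.2. Scheduled 20%. quota on 3.1 exhausted → over-quota 34%; Caledon agreement on 3.2.1.2: 3.1.1.2 not covered. → 34%.
Sum: 34% + 12% + 57% + 34% = 137%.

137%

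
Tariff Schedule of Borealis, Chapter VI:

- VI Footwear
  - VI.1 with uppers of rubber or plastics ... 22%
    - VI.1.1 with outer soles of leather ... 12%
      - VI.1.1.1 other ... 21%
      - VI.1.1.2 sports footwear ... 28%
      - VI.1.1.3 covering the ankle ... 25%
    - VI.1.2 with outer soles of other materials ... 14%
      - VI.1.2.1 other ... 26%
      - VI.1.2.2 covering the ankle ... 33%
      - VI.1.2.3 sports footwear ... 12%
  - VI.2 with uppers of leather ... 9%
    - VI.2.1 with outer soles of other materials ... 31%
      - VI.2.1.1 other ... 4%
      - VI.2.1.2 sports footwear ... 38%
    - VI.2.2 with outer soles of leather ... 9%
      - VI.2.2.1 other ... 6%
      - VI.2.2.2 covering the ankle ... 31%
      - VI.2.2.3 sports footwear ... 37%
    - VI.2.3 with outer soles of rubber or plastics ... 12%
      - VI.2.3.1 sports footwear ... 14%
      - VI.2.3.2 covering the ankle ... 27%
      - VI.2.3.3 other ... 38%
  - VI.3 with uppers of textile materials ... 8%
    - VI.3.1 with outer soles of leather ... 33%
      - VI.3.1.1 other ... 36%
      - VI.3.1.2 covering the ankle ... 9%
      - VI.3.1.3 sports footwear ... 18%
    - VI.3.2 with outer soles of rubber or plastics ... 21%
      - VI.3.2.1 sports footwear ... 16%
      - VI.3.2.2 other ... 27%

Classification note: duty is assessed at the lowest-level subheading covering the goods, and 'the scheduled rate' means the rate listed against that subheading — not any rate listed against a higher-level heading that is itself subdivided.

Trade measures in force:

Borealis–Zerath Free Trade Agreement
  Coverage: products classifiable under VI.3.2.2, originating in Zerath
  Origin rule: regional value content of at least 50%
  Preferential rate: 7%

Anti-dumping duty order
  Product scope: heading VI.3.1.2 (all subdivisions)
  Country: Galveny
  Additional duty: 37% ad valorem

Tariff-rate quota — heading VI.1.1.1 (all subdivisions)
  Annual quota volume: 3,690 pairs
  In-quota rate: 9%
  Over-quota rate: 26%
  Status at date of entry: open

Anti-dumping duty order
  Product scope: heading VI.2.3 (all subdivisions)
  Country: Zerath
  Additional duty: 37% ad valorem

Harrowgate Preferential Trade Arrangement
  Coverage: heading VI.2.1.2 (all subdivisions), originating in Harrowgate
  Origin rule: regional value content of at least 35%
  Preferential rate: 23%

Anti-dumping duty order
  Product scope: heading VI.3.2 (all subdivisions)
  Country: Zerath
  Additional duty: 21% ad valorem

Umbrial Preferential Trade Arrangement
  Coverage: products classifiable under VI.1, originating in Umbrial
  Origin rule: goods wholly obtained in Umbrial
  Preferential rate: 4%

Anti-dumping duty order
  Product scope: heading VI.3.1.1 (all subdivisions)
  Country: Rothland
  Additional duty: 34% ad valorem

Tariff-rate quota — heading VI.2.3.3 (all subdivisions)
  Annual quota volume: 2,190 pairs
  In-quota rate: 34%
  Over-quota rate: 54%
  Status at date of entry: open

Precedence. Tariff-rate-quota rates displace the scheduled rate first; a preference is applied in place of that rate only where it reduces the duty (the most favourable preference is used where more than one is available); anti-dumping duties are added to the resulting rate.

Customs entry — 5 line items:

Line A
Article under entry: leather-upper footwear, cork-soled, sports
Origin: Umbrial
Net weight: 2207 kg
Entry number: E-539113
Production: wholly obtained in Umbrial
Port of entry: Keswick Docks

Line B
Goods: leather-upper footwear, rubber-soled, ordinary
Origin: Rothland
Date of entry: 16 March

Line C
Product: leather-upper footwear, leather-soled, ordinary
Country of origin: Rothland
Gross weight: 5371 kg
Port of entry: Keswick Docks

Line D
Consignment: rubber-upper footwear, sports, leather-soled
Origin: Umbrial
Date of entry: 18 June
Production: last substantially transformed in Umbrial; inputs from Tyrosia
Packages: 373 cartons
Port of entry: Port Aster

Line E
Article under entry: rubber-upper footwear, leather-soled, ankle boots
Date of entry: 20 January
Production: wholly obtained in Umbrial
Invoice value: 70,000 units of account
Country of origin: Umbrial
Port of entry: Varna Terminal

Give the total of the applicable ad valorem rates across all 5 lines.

Line A: leather-upper → VI.2; cork-soled → VI.2.1; sports → VI.2.1.2. Scheduled 38%. Umbrial agreement on VI.1: VI.2.1.2 not covered. → 38%.
Line B: leather-upper → VI.2; rubber-soled → VI.2.3; ordinary → VI.2.3.3. Scheduled 38%. quota on VI.2.3.3 open → in-quota 34%. → 34%.
Line C: leather-upper → VI.2; leather-soled → VI.2.2; ordinary → VI.2.2.1. Scheduled 6%. No special measure applies. → 6%.
Line D: rubber-upper → VI.1; leather-soled → VI.1.1; sports → VI.1.1.2. Scheduled 28%. Umbrial agreement on VI.1: not wholly obtained. → 28%.
Line E: rubber-upper → VI.1; leather-soled → VI.1.1; ankle boots → VI.1.1.3. Scheduled 25%. Umbrial agreement on VI.1: wholly obtained → 4% available; preferential 4%. → 4%.
Sum: 38% + 34% + 6% + 28% + 4% = 110%.

110%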